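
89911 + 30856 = 120767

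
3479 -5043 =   -  1564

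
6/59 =6/59 = 0.10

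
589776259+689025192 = 1278801451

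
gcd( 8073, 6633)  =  9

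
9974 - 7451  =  2523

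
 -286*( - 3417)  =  977262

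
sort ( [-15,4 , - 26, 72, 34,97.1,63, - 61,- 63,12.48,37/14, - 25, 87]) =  [ - 63, - 61, - 26, - 25, - 15,37/14,4, 12.48,34,63,72,87, 97.1]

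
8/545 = 8/545=0.01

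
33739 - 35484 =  - 1745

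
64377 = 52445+11932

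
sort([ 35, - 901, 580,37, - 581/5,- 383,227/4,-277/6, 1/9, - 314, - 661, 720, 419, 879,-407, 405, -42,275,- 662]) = [-901, - 662, - 661, - 407, - 383, - 314, - 581/5, - 277/6, - 42 , 1/9, 35, 37,  227/4, 275, 405,419, 580 , 720,879]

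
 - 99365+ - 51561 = -150926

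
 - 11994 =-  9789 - 2205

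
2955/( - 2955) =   -  1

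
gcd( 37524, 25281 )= 159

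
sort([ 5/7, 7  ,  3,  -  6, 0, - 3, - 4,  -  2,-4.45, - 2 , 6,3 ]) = [  -  6, - 4.45, - 4 , - 3,  -  2 ,-2, 0,5/7 , 3,  3,6, 7 ] 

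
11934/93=3978/31 = 128.32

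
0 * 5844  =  0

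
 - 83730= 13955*( - 6 ) 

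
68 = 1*68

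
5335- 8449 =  - 3114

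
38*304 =11552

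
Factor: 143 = 11^1*13^1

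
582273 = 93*6261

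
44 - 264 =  - 220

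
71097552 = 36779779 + 34317773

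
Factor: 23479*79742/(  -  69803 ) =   -  2^1*13^1*29^(  -  2)*53^1*83^( - 1) * 443^1*3067^1 = -  1872262418/69803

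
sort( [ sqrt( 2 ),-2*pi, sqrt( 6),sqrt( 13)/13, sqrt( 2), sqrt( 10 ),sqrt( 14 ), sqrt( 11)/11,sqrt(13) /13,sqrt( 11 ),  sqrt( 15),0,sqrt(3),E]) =[  -  2*pi, 0,sqrt( 13)/13,sqrt( 13 )/13 , sqrt( 11) /11, sqrt( 2 ), sqrt( 2),sqrt( 3 ), sqrt(6 ),  E, sqrt (10 ),sqrt (11 ), sqrt(14 ), sqrt( 15 )]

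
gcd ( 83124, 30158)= 2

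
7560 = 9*840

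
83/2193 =83/2193=0.04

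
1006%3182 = 1006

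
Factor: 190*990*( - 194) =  - 36491400 = - 2^3*3^2*5^2*11^1*19^1*97^1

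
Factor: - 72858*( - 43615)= 2^1 * 3^1*5^1*11^1*13^1 * 61^1*12143^1  =  3177701670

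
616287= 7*88041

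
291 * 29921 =8707011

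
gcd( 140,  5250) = 70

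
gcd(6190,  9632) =2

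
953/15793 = 953/15793 = 0.06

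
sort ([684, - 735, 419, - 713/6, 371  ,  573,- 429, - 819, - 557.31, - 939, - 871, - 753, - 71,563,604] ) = [ - 939, - 871,- 819,-753,  -  735, -557.31, - 429, - 713/6, - 71, 371, 419,563, 573,604, 684 ] 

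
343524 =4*85881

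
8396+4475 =12871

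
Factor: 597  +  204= 801 =3^2*89^1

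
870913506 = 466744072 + 404169434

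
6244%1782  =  898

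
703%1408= 703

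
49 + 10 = 59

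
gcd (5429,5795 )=61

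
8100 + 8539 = 16639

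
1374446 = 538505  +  835941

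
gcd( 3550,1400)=50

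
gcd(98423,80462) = 1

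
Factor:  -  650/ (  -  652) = 2^ ( - 1)*5^2 *13^1*163^( - 1) = 325/326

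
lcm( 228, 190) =1140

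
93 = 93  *1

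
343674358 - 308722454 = 34951904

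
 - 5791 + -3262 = - 9053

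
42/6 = 7= 7.00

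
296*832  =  246272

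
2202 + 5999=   8201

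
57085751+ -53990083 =3095668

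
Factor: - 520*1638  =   - 851760 = - 2^4* 3^2 * 5^1*7^1*13^2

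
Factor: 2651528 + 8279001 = 19^1*61^1*9431^1 = 10930529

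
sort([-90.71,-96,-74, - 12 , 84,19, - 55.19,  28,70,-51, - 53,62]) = [ - 96, - 90.71, - 74,- 55.19, - 53, - 51, - 12,19,28 , 62, 70,84]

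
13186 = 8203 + 4983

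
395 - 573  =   - 178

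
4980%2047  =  886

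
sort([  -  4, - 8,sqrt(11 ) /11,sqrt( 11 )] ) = [-8,-4,sqrt( 11 )/11,sqrt(11 )]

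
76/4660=19/1165 = 0.02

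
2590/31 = 2590/31 = 83.55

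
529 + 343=872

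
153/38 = 4+1/38 = 4.03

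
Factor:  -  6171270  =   -2^1*3^1*5^1*7^1*29387^1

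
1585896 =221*7176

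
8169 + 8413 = 16582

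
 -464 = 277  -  741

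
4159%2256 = 1903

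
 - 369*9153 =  - 3377457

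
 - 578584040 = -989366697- - 410782657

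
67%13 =2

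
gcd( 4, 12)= 4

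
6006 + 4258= 10264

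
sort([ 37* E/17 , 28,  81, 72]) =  [37*E/17, 28,  72, 81]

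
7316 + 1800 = 9116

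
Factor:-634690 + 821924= 187234 = 2^1*179^1*523^1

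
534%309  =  225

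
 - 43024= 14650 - 57674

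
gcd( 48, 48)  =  48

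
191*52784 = 10081744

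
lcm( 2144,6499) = 207968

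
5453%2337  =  779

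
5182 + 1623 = 6805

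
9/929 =9/929 = 0.01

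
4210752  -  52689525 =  - 48478773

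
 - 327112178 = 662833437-989945615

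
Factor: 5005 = 5^1*7^1*11^1*13^1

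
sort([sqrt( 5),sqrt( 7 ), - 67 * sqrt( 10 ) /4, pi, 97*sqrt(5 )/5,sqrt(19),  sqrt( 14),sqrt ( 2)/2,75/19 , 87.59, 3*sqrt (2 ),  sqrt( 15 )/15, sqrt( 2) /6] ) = [ - 67*sqrt( 10)/4 , sqrt( 2 ) /6 , sqrt(15) /15, sqrt(2)/2, sqrt( 5)  ,  sqrt ( 7), pi,sqrt( 14),75/19,  3*sqrt(2 ),sqrt(19),97*sqrt(5)/5, 87.59] 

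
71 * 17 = 1207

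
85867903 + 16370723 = 102238626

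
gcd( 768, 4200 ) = 24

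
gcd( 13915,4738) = 23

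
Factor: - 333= - 3^2*37^1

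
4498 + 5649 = 10147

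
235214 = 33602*7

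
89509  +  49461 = 138970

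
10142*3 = 30426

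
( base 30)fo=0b111011010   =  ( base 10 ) 474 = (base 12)336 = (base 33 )EC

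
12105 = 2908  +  9197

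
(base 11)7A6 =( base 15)443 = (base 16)3c3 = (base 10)963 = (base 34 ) SB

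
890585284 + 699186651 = 1589771935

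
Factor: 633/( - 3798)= - 1/6 = -2^ (-1 )*3^( - 1 )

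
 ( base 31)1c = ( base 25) 1I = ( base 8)53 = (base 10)43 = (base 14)31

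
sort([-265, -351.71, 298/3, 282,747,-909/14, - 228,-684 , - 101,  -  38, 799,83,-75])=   [ - 684,  -  351.71, - 265, - 228 ,-101, - 75,  -  909/14,  -  38, 83, 298/3 , 282 , 747,799]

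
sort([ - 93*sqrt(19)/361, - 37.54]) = [ - 37.54, - 93*sqrt(19 ) /361] 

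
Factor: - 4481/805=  - 5^( - 1)*7^( - 1 )*23^( - 1 )*4481^1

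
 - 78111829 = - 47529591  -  30582238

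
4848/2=2424  =  2424.00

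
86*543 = 46698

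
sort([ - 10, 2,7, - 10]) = [ - 10,-10,2,7] 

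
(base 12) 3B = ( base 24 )1N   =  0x2f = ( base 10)47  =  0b101111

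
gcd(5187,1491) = 21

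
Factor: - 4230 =  -  2^1*3^2*5^1* 47^1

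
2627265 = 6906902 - 4279637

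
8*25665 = 205320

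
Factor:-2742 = - 2^1*3^1 * 457^1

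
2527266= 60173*42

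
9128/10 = 912 + 4/5 = 912.80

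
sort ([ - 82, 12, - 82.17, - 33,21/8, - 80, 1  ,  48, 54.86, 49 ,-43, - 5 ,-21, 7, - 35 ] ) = [-82.17, - 82,-80, - 43,- 35, - 33,- 21, - 5, 1, 21/8, 7, 12, 48, 49, 54.86 ] 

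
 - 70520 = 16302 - 86822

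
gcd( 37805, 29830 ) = 5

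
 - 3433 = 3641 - 7074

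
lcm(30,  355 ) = 2130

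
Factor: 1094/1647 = 2^1*3^( - 3 )*61^(  -  1) * 547^1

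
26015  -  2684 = 23331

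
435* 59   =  25665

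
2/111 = 2/111=0.02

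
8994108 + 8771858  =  17765966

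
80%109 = 80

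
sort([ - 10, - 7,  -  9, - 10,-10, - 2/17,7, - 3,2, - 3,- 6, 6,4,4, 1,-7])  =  [ - 10, - 10, - 10, - 9,-7,  -  7,- 6 , - 3, - 3, - 2/17, 1  ,  2 , 4, 4, 6  ,  7]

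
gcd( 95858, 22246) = 14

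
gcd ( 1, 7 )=1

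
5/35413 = 5/35413=0.00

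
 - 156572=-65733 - 90839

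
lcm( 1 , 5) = 5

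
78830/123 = 78830/123 = 640.89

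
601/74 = 8 + 9/74 = 8.12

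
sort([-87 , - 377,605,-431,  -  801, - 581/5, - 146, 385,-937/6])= [ - 801, - 431, - 377, - 937/6, - 146, - 581/5, - 87 , 385, 605 ] 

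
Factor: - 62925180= -2^2*3^1*5^1*113^1 * 9281^1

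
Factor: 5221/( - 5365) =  - 5^( - 1)*23^1*29^( - 1)*37^(- 1)* 227^1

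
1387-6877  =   - 5490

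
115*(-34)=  - 3910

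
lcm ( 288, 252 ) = 2016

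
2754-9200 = - 6446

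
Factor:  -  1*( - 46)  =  46 = 2^1*23^1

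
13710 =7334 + 6376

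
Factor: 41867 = 7^1*5981^1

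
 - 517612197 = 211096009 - 728708206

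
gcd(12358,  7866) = 2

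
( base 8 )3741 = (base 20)50h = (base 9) 2681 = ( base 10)2017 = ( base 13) bc2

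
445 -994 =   -  549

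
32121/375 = 85+82/125  =  85.66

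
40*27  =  1080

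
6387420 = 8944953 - 2557533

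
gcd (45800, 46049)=1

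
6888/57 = 120 + 16/19 = 120.84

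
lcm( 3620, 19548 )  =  97740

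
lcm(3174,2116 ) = 6348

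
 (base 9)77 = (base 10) 70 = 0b1000110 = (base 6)154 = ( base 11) 64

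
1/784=1/784=0.00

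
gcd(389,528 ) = 1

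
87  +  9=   96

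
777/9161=777/9161 = 0.08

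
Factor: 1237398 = 2^1*3^1*206233^1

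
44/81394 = 22/40697=   0.00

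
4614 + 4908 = 9522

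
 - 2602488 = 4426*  ( - 588)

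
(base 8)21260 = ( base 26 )D3E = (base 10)8880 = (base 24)FA0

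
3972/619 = 3972/619 = 6.42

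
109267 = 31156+78111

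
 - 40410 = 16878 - 57288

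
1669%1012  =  657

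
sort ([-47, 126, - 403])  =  [ - 403, -47, 126 ]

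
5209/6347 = 5209/6347= 0.82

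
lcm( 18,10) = 90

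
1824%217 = 88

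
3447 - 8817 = - 5370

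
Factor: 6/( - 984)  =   - 2^( - 2 ) * 41^( - 1) = -  1/164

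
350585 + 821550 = 1172135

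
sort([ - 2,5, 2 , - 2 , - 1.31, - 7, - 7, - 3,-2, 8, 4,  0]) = [ - 7, - 7, - 3, - 2, - 2,-2 , - 1.31, 0,2, 4, 5,  8]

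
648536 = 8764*74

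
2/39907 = 2/39907 = 0.00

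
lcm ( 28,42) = 84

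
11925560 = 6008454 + 5917106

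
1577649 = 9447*167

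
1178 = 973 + 205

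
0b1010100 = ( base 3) 10010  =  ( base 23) 3F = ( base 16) 54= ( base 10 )84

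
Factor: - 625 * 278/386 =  - 5^4*139^1*193^(  -  1)= - 86875/193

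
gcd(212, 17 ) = 1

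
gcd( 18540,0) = 18540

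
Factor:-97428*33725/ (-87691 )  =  2^2*3^1*5^2*19^1*23^1*71^1*353^1*87691^( - 1 )=3285759300/87691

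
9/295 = 9/295=0.03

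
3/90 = 1/30 = 0.03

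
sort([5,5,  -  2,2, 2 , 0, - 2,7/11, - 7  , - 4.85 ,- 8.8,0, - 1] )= [  -  8.8, - 7,-4.85, - 2, - 2, - 1,0,  0, 7/11,2, 2,  5,5 ] 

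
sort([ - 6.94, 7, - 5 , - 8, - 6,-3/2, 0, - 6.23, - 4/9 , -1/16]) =[  -  8 , - 6.94 , - 6.23,  -  6, - 5, - 3/2,  -  4/9, - 1/16,0,7 ]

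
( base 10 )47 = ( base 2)101111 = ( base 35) 1c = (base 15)32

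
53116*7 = 371812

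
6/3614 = 3/1807 = 0.00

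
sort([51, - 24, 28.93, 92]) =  [ - 24, 28.93,51,92]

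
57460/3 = 57460/3 = 19153.33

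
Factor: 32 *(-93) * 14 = - 41664 = - 2^6*3^1*7^1 *31^1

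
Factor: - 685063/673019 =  - 673019^( - 1)*685063^1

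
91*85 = 7735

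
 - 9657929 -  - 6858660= - 2799269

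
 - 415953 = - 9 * 46217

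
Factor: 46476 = 2^2*3^2*1291^1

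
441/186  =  147/62 = 2.37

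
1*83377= 83377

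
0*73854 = 0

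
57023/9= 57023/9 = 6335.89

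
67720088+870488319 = 938208407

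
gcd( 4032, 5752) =8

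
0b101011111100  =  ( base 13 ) 1384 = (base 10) 2812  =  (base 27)3N4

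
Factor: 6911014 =2^1 * 11^1 *314137^1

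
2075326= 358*5797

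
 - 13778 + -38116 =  -51894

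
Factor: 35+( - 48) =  - 13 = - 13^1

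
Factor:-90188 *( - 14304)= 1290049152 =2^7*3^1*7^1*149^1*3221^1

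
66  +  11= 77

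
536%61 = 48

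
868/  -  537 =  - 2+206/537 = -1.62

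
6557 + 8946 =15503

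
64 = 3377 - 3313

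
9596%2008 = 1564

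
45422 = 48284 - 2862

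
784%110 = 14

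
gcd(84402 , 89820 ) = 18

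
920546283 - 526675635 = 393870648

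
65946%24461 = 17024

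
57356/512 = 112 + 3/128  =  112.02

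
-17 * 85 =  - 1445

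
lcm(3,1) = 3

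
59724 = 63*948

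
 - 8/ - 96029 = 8/96029 = 0.00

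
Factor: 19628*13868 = 272201104 =2^4* 7^1*701^1  *  3467^1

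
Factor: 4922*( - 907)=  - 2^1*23^1*107^1*907^1  =  -4464254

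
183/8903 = 183/8903 = 0.02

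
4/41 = 4/41 = 0.10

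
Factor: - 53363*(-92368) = 4929033584 = 2^4*17^1*23^1* 43^1 * 73^1 * 251^1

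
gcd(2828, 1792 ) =28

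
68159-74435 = -6276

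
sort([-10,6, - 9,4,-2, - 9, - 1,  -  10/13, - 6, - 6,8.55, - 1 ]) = [ - 10,-9, - 9, - 6, - 6 ,  -  2,-1, - 1, - 10/13, 4,6 , 8.55] 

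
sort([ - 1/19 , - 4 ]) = [ - 4,-1/19]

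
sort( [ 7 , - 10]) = [ - 10,7]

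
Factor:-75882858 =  - 2^1*3^1*12647143^1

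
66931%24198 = 18535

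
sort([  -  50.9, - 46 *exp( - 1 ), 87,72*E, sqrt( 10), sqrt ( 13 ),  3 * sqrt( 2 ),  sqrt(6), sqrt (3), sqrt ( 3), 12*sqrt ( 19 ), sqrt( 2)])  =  [ - 50.9,-46 *exp(-1 ), sqrt(2), sqrt(3 ), sqrt(3),sqrt(6),  sqrt ( 10 ), sqrt (13), 3*sqrt( 2), 12*sqrt(19 ), 87, 72 *E]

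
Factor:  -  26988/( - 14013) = 2^2*3^ (  -  3) * 13^1  =  52/27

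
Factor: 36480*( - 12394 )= -452133120 = -  2^8*3^1* 5^1*19^1*6197^1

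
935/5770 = 187/1154 = 0.16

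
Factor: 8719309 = 19^1  *37^1*79^1 * 157^1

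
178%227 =178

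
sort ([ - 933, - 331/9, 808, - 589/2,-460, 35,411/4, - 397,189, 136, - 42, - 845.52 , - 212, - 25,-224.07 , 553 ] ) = [- 933 , - 845.52,-460, - 397,-589/2,  -  224.07, - 212, - 42  ,  -  331/9, - 25,35,411/4 , 136,  189,553, 808]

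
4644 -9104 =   -  4460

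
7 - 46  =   - 39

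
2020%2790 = 2020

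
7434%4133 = 3301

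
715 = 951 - 236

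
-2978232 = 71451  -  3049683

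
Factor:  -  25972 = -2^2*43^1 * 151^1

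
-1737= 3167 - 4904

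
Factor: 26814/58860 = 2^( - 1) * 3^( - 2) * 5^( - 1 ) * 41^1 = 41/90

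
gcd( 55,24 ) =1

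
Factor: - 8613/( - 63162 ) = 3/22 = 2^ (-1 )*3^1*11^( - 1)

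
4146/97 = 42 + 72/97  =  42.74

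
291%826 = 291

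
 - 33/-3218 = 33/3218  =  0.01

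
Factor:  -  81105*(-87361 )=7085413905  =  3^1 * 5^1*199^1 * 439^1*5407^1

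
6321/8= 790 + 1/8 = 790.12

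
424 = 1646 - 1222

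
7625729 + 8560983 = 16186712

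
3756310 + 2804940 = 6561250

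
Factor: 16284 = 2^2 * 3^1*23^1*59^1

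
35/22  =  35/22 = 1.59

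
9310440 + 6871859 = 16182299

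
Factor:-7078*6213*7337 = - 322649079918 =- 2^1* 3^1 * 11^1*19^1*23^1*29^1*109^1*3539^1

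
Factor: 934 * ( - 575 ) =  - 537050 = - 2^1*5^2 * 23^1*467^1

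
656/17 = 656/17 = 38.59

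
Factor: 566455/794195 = 587/823=587^1*823^( - 1)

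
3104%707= 276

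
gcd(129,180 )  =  3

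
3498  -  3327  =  171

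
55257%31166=24091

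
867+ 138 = 1005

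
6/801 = 2/267 =0.01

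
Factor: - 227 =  - 227^1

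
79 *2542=200818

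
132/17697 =44/5899= 0.01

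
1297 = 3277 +-1980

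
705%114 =21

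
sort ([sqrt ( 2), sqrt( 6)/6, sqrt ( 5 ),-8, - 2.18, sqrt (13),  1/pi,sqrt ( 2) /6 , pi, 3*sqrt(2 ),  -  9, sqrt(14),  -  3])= [  -  9, - 8,-3, - 2.18,  sqrt( 2) /6, 1/pi,sqrt( 6) /6 , sqrt (2 ), sqrt(5 ),pi,sqrt (13 ),sqrt(14),3*sqrt( 2) ]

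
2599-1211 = 1388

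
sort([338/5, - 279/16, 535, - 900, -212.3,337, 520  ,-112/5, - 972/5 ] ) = [ - 900, -212.3, - 972/5, - 112/5, - 279/16, 338/5 , 337, 520, 535]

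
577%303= 274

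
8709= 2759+5950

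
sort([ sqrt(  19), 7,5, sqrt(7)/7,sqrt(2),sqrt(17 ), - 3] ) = [-3 , sqrt( 7)/7 , sqrt(2),sqrt(17),sqrt(19), 5, 7 ] 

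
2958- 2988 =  - 30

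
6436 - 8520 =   -  2084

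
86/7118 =43/3559 = 0.01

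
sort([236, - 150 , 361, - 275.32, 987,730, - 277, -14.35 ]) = [ - 277, - 275.32, - 150,- 14.35, 236, 361,730,987 ]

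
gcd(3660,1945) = 5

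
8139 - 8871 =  - 732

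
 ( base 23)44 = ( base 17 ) 5B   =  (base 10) 96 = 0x60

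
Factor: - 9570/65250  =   - 11/75= -  3^( - 1 )*5^( - 2)*11^1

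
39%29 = 10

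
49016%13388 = 8852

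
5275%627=259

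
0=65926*0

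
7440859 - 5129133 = 2311726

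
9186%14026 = 9186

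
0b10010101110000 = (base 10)9584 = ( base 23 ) I2G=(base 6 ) 112212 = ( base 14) 36C8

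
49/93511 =49/93511 = 0.00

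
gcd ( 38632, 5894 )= 2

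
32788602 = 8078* 4059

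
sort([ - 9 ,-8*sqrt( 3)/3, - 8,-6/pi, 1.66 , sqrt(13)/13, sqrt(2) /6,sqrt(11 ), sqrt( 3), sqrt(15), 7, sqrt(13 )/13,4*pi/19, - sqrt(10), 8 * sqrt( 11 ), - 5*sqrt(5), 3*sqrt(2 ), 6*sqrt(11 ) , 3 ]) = [-5* sqrt(5), - 9,-8, - 8*sqrt( 3)/3 , - sqrt(10 ) ,-6/pi, sqrt(2)/6, sqrt( 13 ) /13, sqrt (13 )/13,4*pi/19,1.66,sqrt(3 ), 3 , sqrt(11 ), sqrt( 15 ), 3*sqrt( 2), 7,6  *sqrt( 11 ), 8*sqrt(11 )]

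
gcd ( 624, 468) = 156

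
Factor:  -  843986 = -2^1*11^1*13^2*227^1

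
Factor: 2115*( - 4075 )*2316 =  - 19960735500=- 2^2 * 3^3* 5^3*47^1 * 163^1*193^1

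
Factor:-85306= - 2^1*13^1 * 17^1*193^1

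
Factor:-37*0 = 0= 0^1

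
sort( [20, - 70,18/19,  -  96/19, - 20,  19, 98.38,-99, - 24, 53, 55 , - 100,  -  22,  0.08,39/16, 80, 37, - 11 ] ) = [ - 100, - 99,  -  70, - 24 ,  -  22,-20, - 11,-96/19, 0.08,18/19,39/16, 19 , 20, 37, 53,  55, 80, 98.38]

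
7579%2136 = 1171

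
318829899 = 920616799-601786900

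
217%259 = 217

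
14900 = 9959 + 4941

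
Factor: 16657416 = 2^3*3^2*17^1*31^1*439^1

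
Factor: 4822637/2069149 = 19^1*23^( - 1)*89963^( - 1)*253823^1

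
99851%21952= 12043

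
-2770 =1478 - 4248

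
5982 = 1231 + 4751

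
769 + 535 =1304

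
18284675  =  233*78475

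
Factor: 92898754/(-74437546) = - 46449377/37218773 = - 13^1*31^1 * 53^ ( - 1) * 107^ ( - 1 )*6563^( - 1 )*115259^1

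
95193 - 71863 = 23330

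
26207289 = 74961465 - 48754176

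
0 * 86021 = 0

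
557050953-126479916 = 430571037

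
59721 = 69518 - 9797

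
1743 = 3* 581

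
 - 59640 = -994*60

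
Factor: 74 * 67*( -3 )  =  -14874 = - 2^1*3^1*37^1*67^1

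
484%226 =32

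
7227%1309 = 682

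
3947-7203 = -3256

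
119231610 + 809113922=928345532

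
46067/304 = 151 + 163/304 = 151.54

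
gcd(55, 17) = 1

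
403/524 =403/524 = 0.77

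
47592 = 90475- 42883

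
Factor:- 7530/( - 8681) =2^1*3^1*5^1*251^1*8681^ (-1 )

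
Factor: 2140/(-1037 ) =-2^2*5^1*17^ ( - 1)*61^ ( - 1)*107^1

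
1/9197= 1/9197 = 0.00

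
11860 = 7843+4017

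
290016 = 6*48336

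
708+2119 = 2827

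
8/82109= 8/82109 = 0.00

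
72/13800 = 3/575 = 0.01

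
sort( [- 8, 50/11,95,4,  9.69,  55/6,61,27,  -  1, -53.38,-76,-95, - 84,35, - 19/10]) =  [ -95,  -  84, - 76,- 53.38, - 8, - 19/10,  -  1, 4, 50/11,55/6, 9.69,27, 35,61, 95]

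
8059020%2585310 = 303090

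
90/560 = 9/56 = 0.16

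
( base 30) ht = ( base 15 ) 25E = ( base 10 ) 539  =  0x21B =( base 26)KJ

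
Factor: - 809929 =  - 809929^1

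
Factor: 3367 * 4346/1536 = 2^(-8 ) * 3^ (-1 ) *7^1*13^1  *  37^1*41^1*53^1 = 7316491/768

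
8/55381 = 8/55381 = 0.00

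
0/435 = 0 = 0.00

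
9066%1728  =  426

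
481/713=481/713 =0.67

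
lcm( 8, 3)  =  24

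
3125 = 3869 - 744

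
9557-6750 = 2807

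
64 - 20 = 44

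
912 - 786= 126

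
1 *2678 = 2678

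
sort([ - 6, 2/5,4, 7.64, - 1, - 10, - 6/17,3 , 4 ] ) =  [ - 10, - 6 , - 1, - 6/17 , 2/5, 3 , 4 , 4,  7.64 ] 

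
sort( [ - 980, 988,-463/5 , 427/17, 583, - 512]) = [ - 980, - 512,-463/5,427/17,583,988]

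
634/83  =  634/83  =  7.64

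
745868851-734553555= 11315296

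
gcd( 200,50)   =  50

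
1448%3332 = 1448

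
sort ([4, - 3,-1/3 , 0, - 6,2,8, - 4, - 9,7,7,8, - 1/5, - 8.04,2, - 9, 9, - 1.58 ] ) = [ -9, - 9,-8.04, - 6,-4, - 3, - 1.58, - 1/3, - 1/5, 0,2,2,4,7,7,8,8,9]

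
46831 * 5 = 234155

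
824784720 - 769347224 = 55437496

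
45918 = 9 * 5102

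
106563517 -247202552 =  - 140639035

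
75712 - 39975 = 35737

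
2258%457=430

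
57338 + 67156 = 124494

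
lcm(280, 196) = 1960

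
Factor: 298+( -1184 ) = -2^1*443^1 = - 886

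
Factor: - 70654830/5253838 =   -  3^1*5^1 * 37^1*53^1 *1033^( - 1)*1201^1 * 2543^ (- 1)= -35327415/2626919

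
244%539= 244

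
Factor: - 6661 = -6661^1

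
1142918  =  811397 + 331521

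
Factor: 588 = 2^2 * 3^1*7^2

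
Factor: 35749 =7^1*5107^1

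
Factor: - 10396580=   -2^2*5^1*83^1*6263^1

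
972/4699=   972/4699 = 0.21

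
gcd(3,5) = 1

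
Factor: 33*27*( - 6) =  - 5346 = - 2^1*3^5*11^1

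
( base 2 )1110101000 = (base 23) 1HG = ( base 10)936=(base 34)RI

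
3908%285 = 203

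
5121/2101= 2 + 919/2101 = 2.44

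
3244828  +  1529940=4774768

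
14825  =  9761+5064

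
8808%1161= 681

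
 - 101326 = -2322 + -99004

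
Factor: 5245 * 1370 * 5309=2^1*5^2*137^1*1049^1*5309^1 = 38148615850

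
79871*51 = 4073421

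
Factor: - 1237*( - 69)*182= 2^1*3^1*7^1*13^1*23^1* 1237^1 = 15534246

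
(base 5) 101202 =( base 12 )1AB2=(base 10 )3302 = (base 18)A38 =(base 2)110011100110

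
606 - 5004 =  - 4398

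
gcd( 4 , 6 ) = 2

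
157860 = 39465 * 4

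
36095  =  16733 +19362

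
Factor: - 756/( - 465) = 2^2  *3^2*5^( - 1 )*7^1*31^ (-1 ) = 252/155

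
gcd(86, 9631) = 1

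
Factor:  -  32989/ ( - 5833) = 11^1*19^( - 1)*307^ ( -1)*2999^1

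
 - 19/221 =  - 1+202/221 = - 0.09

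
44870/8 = 5608 + 3/4 = 5608.75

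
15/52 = 15/52 =0.29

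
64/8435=64/8435 = 0.01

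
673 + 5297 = 5970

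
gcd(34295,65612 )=1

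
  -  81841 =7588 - 89429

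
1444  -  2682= - 1238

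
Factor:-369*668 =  - 246492 = -2^2 * 3^2 * 41^1 * 167^1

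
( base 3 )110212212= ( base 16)24B0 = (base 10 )9392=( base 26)dn6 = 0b10010010110000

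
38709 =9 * 4301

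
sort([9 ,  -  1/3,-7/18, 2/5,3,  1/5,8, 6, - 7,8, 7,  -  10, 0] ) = [-10,-7, - 7/18, - 1/3, 0,  1/5 , 2/5,3,6, 7, 8,8, 9 ] 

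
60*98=5880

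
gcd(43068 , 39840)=12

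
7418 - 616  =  6802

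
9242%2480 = 1802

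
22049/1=22049 = 22049.00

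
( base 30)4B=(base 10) 131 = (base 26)51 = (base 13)a1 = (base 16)83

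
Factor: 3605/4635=3^( - 2)*7^1 = 7/9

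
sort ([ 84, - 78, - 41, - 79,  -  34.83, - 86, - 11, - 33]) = [ - 86, - 79, - 78, -41, - 34.83,- 33, - 11, 84 ]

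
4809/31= 4809/31 =155.13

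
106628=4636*23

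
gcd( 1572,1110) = 6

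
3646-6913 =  - 3267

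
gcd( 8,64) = 8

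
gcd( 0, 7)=7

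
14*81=1134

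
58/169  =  58/169  =  0.34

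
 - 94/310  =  -1+ 108/155=- 0.30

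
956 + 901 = 1857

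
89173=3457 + 85716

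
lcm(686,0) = 0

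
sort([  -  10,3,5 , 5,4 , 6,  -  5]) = [ - 10,-5, 3 , 4,5,5,6]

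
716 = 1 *716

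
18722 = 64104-45382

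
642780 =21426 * 30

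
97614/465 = 32538/155 = 209.92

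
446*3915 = 1746090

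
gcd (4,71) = 1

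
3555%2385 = 1170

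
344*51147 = 17594568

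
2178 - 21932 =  - 19754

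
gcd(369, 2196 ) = 9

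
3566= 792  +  2774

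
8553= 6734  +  1819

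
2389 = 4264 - 1875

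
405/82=405/82 = 4.94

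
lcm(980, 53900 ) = 53900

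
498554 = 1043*478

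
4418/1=4418 = 4418.00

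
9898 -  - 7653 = 17551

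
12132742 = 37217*326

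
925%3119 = 925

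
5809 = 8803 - 2994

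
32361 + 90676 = 123037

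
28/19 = 28/19 = 1.47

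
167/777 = 167/777 = 0.21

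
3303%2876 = 427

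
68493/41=68493/41 = 1670.56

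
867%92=39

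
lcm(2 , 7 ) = 14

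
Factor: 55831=31^1*1801^1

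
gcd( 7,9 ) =1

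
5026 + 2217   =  7243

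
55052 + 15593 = 70645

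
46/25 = 46/25 = 1.84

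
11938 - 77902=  - 65964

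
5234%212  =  146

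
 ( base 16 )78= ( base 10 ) 120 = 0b1111000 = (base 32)3O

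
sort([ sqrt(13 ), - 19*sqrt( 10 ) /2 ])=[ - 19*sqrt( 10 ) /2, sqrt( 13 )]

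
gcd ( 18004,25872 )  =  28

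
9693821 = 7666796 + 2027025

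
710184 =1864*381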